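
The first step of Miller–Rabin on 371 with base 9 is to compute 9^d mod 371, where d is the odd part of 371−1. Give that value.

371 − 1 = 370 = 2^1 · 185, so d = 185.
9^1 ≡ 9 (mod 371)
9^2 ≡ 9^2 = 81 ≡ 81 (mod 371)
9^4 ≡ 81^2 = 6561 ≡ 254 (mod 371)
9^8 ≡ 254^2 = 64516 ≡ 333 (mod 371)
9^16 ≡ 333^2 = 110889 ≡ 331 (mod 371)
9^32 ≡ 331^2 = 109561 ≡ 116 (mod 371)
9^64 ≡ 116^2 = 13456 ≡ 100 (mod 371)
9^128 ≡ 100^2 = 10000 ≡ 354 (mod 371)
185 = 128 + 32 + 16 + 8 + 1 in binary powers of 2.
So 9^185 ≡ 354 · 116 · 331 · 333 · 9 ≡ 305 (mod 371).
Squaring chain: 305; never reaches −1, so base 9 is a Miller–Rabin witness that 371 is composite.

305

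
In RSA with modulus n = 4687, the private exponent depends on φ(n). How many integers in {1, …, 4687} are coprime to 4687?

Factor: 4687 = 43 · 109.
φ(4687) = (43−1) · (109−1) = 42 · 108 = 4536.

4536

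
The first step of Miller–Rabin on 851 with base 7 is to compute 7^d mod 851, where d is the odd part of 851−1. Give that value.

851 − 1 = 850 = 2^1 · 425, so d = 425.
7^1 ≡ 7 (mod 851)
7^2 ≡ 7^2 = 49 ≡ 49 (mod 851)
7^4 ≡ 49^2 = 2401 ≡ 699 (mod 851)
7^8 ≡ 699^2 = 488601 ≡ 127 (mod 851)
7^16 ≡ 127^2 = 16129 ≡ 811 (mod 851)
7^32 ≡ 811^2 = 657721 ≡ 749 (mod 851)
7^64 ≡ 749^2 = 561001 ≡ 192 (mod 851)
7^128 ≡ 192^2 = 36864 ≡ 271 (mod 851)
7^256 ≡ 271^2 = 73441 ≡ 255 (mod 851)
425 = 256 + 128 + 32 + 8 + 1 in binary powers of 2.
So 7^425 ≡ 255 · 271 · 749 · 127 · 7 ≡ 419 (mod 851).
Squaring chain: 419; never reaches −1, so base 7 is a Miller–Rabin witness that 851 is composite.

419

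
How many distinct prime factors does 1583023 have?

4

1583023 = 13^2 · 9367
9367 = 17 · 551
551 = 19 · 29
1583023 = 13^2 · 17 · 19 · 29, which has 4 distinct prime factors.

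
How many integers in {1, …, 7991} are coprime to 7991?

Factor: 7991 = 61 · 131.
φ(7991) = (61−1) · (131−1) = 60 · 130 = 7800.

7800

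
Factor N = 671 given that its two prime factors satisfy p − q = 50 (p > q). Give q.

Since p = q + 50, we have 671 = q(q + 50), so q² + 50q − 671 = 0.
Discriminant: 50² + 4·671 = 2500 + 2684 = 5184; √5184 = 72.
q = (−50 + 72)/2 = 11, and p = q + 50 = 61.
Check: 11 · 61 = 671.

11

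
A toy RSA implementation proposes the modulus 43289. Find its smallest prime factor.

43289 is odd.
Digit sum 26, not divisible by 3.
Ends in 9: not divisible by 5.
7: 43289 = 7·6184 + 1
11: 43289 = 11·3935 + 4
13: 43289 = 13·3329 + 12
17: 43289 = 17·2546 + 7
19: 43289 = 19·2278 + 7
23: 43289 = 23·1882 + 3
29: 43289 = 29·1492 + 21
31: 43289 = 31·1396 + 13
37: 43289 = 37·1169 + 36
41: 43289 = 41·1055 + 34
43: 43289 = 43·1006 + 31
47: 43289 = 47·921 + 2
53: 43289 = 53·816 + 41
59: 43289 = 59·733 + 42
61: 43289 = 61·709 + 40
67: 43289 = 67·646 + 7
71: 43289 = 71·609 + 50
73: 43289 = 73·593

73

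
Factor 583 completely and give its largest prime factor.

583 = 11 · 53
53 is prime.
So 583 = 11 · 53; the largest prime factor is 53.

53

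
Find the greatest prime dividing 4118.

4118 = 2 · 2059
2059 = 29 · 71
71 is prime.
So 4118 = 2 · 29 · 71; the largest prime factor is 71.

71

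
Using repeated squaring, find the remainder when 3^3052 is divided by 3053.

3^1 ≡ 3 (mod 3053)
3^2 ≡ 3^2 = 9 ≡ 9 (mod 3053)
3^4 ≡ 9^2 = 81 ≡ 81 (mod 3053)
3^8 ≡ 81^2 = 6561 ≡ 455 (mod 3053)
3^16 ≡ 455^2 = 207025 ≡ 2474 (mod 3053)
3^32 ≡ 2474^2 = 6120676 ≡ 2464 (mod 3053)
3^64 ≡ 2464^2 = 6071296 ≡ 1932 (mod 3053)
3^128 ≡ 1932^2 = 3732624 ≡ 1858 (mod 3053)
3^256 ≡ 1858^2 = 3452164 ≡ 2274 (mod 3053)
3^512 ≡ 2274^2 = 5171076 ≡ 2347 (mod 3053)
3^1024 ≡ 2347^2 = 5508409 ≡ 797 (mod 3053)
3^2048 ≡ 797^2 = 635209 ≡ 185 (mod 3053)
3052 = 2048 + 512 + 256 + 128 + 64 + 32 + 8 + 4 in binary powers of 2.
So 3^3052 ≡ 185 · 2347 · 2274 · 1858 · 1932 · 2464 · 455 · 81 ≡ 909 (mod 3053).
Since 909 ≠ 1, base 3 is a Fermat witness: 3053 is composite.

909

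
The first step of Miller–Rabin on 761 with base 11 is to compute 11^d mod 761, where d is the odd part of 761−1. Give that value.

62

761 − 1 = 760 = 2^3 · 95, so d = 95.
11^1 ≡ 11 (mod 761)
11^2 ≡ 11^2 = 121 ≡ 121 (mod 761)
11^4 ≡ 121^2 = 14641 ≡ 182 (mod 761)
11^8 ≡ 182^2 = 33124 ≡ 401 (mod 761)
11^16 ≡ 401^2 = 160801 ≡ 230 (mod 761)
11^32 ≡ 230^2 = 52900 ≡ 391 (mod 761)
11^64 ≡ 391^2 = 152881 ≡ 681 (mod 761)
95 = 64 + 16 + 8 + 4 + 2 + 1 in binary powers of 2.
So 11^95 ≡ 681 · 230 · 401 · 182 · 121 · 11 ≡ 62 (mod 761).
Squaring chain: 62 → 39 → 760; reaches −1, so base 11 does not prove 761 composite.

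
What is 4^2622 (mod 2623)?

2277

4^1 ≡ 4 (mod 2623)
4^2 ≡ 4^2 = 16 ≡ 16 (mod 2623)
4^4 ≡ 16^2 = 256 ≡ 256 (mod 2623)
4^8 ≡ 256^2 = 65536 ≡ 2584 (mod 2623)
4^16 ≡ 2584^2 = 6677056 ≡ 1521 (mod 2623)
4^32 ≡ 1521^2 = 2313441 ≡ 2578 (mod 2623)
4^64 ≡ 2578^2 = 6646084 ≡ 2025 (mod 2623)
4^128 ≡ 2025^2 = 4100625 ≡ 876 (mod 2623)
4^256 ≡ 876^2 = 767376 ≡ 1460 (mod 2623)
4^512 ≡ 1460^2 = 2131600 ≡ 1724 (mod 2623)
4^1024 ≡ 1724^2 = 2972176 ≡ 317 (mod 2623)
4^2048 ≡ 317^2 = 100489 ≡ 815 (mod 2623)
2622 = 2048 + 512 + 32 + 16 + 8 + 4 + 2 in binary powers of 2.
So 4^2622 ≡ 815 · 1724 · 2578 · 1521 · 2584 · 256 · 16 ≡ 2277 (mod 2623).
Since 2277 ≠ 1, base 4 is a Fermat witness: 2623 is composite.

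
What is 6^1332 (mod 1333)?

6^1 ≡ 6 (mod 1333)
6^2 ≡ 6^2 = 36 ≡ 36 (mod 1333)
6^4 ≡ 36^2 = 1296 ≡ 1296 (mod 1333)
6^8 ≡ 1296^2 = 1679616 ≡ 36 (mod 1333)
6^16 ≡ 36^2 = 1296 ≡ 1296 (mod 1333)
6^32 ≡ 1296^2 = 1679616 ≡ 36 (mod 1333)
6^64 ≡ 36^2 = 1296 ≡ 1296 (mod 1333)
6^128 ≡ 1296^2 = 1679616 ≡ 36 (mod 1333)
6^256 ≡ 36^2 = 1296 ≡ 1296 (mod 1333)
6^512 ≡ 1296^2 = 1679616 ≡ 36 (mod 1333)
6^1024 ≡ 36^2 = 1296 ≡ 1296 (mod 1333)
1332 = 1024 + 256 + 32 + 16 + 4 in binary powers of 2.
So 6^1332 ≡ 1296 · 1296 · 36 · 1296 · 1296 ≡ 1 (mod 1333).
Since the result is 1, base 6 gives no evidence that 1333 is composite.

1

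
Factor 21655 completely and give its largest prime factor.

71

21655 = 5 · 4331
4331 = 61 · 71
71 is prime.
So 21655 = 5 · 61 · 71; the largest prime factor is 71.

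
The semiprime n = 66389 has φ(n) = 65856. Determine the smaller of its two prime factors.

φ(n) = (p−1)(q−1) = n − (p+q) + 1, so p + q = 66389 − 65856 + 1 = 534.
p and q are the roots of t² − 534t + 66389 = 0.
Discriminant: 534² − 4·66389 = 285156 − 265556 = 19600; √19600 = 140.
q = (534 − 140)/2 = 197, p = (534 + 140)/2 = 337.
Check: 197 · 337 = 66389.

197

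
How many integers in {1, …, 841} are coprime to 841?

812

Factor: 841 = 29^2.
φ(841) = 29^1·(29−1) = 812.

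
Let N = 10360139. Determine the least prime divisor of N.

10360139 is odd.
Digit sum 23, not divisible by 3.
Ends in 9: not divisible by 5.
7: 10360139 = 7·1480019 + 6
11: 10360139 = 11·941830 + 9
13: 10360139 = 13·796933 + 10
17: 10360139 = 17·609419 + 16
19: 10360139 = 19·545270 + 9
23: 10360139 = 23·450440 + 19
29: 10360139 = 29·357246 + 5
31: 10360139 = 31·334198 + 1
37: 10360139 = 37·280003 + 28
41: 10360139 = 41·252686 + 13
43: 10360139 = 43·240933 + 20
47: 10360139 = 47·220428 + 23
53: 10360139 = 53·195474 + 17
59: 10360139 = 59·175595 + 34
61: 10360139 = 61·169838 + 21
67: 10360139 = 67·154628 + 63
71: 10360139 = 71·145917 + 32
73: 10360139 = 73·141919 + 52
79: 10360139 = 79·131141

79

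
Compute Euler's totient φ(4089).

Factor: 4089 = 3 · 29 · 47.
φ(4089) = (3−1) · (29−1) · (47−1) = 2 · 28 · 46 = 2576.

2576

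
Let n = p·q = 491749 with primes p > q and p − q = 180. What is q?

Since p = q + 180, we have 491749 = q(q + 180), so q² + 180q − 491749 = 0.
Discriminant: 180² + 4·491749 = 32400 + 1966996 = 1999396; √1999396 = 1414.
q = (−180 + 1414)/2 = 617, and p = q + 180 = 797.
Check: 617 · 797 = 491749.

617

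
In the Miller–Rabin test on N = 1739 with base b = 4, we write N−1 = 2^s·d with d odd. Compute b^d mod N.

1739 − 1 = 1738 = 2^1 · 869, so d = 869.
4^1 ≡ 4 (mod 1739)
4^2 ≡ 4^2 = 16 ≡ 16 (mod 1739)
4^4 ≡ 16^2 = 256 ≡ 256 (mod 1739)
4^8 ≡ 256^2 = 65536 ≡ 1193 (mod 1739)
4^16 ≡ 1193^2 = 1423249 ≡ 747 (mod 1739)
4^32 ≡ 747^2 = 558009 ≡ 1529 (mod 1739)
4^64 ≡ 1529^2 = 2337841 ≡ 625 (mod 1739)
4^128 ≡ 625^2 = 390625 ≡ 1089 (mod 1739)
4^256 ≡ 1089^2 = 1185921 ≡ 1662 (mod 1739)
4^512 ≡ 1662^2 = 2762244 ≡ 712 (mod 1739)
869 = 512 + 256 + 64 + 32 + 4 + 1 in binary powers of 2.
So 4^869 ≡ 712 · 1662 · 625 · 1529 · 256 · 4 ≡ 1283 (mod 1739).
Squaring chain: 1283; never reaches −1, so base 4 is a Miller–Rabin witness that 1739 is composite.

1283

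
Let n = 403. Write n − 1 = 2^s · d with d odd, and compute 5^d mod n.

403 − 1 = 402 = 2^1 · 201, so d = 201.
5^1 ≡ 5 (mod 403)
5^2 ≡ 5^2 = 25 ≡ 25 (mod 403)
5^4 ≡ 25^2 = 625 ≡ 222 (mod 403)
5^8 ≡ 222^2 = 49284 ≡ 118 (mod 403)
5^16 ≡ 118^2 = 13924 ≡ 222 (mod 403)
5^32 ≡ 222^2 = 49284 ≡ 118 (mod 403)
5^64 ≡ 118^2 = 13924 ≡ 222 (mod 403)
5^128 ≡ 222^2 = 49284 ≡ 118 (mod 403)
201 = 128 + 64 + 8 + 1 in binary powers of 2.
So 5^201 ≡ 118 · 222 · 118 · 5 ≡ 187 (mod 403).
Squaring chain: 187; never reaches −1, so base 5 is a Miller–Rabin witness that 403 is composite.

187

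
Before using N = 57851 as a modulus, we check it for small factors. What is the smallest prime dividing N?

17

57851 is odd.
Digit sum 26, not divisible by 3.
Ends in 1: not divisible by 5.
7: 57851 = 7·8264 + 3
11: 57851 = 11·5259 + 2
13: 57851 = 13·4450 + 1
17: 57851 = 17·3403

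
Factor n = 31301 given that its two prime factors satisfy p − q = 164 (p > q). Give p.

277

Since p = q + 164, we have 31301 = q(q + 164), so q² + 164q − 31301 = 0.
Discriminant: 164² + 4·31301 = 26896 + 125204 = 152100; √152100 = 390.
q = (−164 + 390)/2 = 113, and p = q + 164 = 277.
Check: 113 · 277 = 31301.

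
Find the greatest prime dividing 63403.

63403 = 19 · 3337
3337 = 47 · 71
71 is prime.
So 63403 = 19 · 47 · 71; the largest prime factor is 71.

71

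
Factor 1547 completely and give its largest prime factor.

17

1547 = 7 · 221
221 = 13 · 17
17 is prime.
So 1547 = 7 · 13 · 17; the largest prime factor is 17.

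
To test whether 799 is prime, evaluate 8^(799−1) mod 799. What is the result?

4

8^1 ≡ 8 (mod 799)
8^2 ≡ 8^2 = 64 ≡ 64 (mod 799)
8^4 ≡ 64^2 = 4096 ≡ 101 (mod 799)
8^8 ≡ 101^2 = 10201 ≡ 613 (mod 799)
8^16 ≡ 613^2 = 375769 ≡ 239 (mod 799)
8^32 ≡ 239^2 = 57121 ≡ 392 (mod 799)
8^64 ≡ 392^2 = 153664 ≡ 256 (mod 799)
8^128 ≡ 256^2 = 65536 ≡ 18 (mod 799)
8^256 ≡ 18^2 = 324 ≡ 324 (mod 799)
8^512 ≡ 324^2 = 104976 ≡ 307 (mod 799)
798 = 512 + 256 + 16 + 8 + 4 + 2 in binary powers of 2.
So 8^798 ≡ 307 · 324 · 239 · 613 · 101 · 64 ≡ 4 (mod 799).
Since 4 ≠ 1, base 8 is a Fermat witness: 799 is composite.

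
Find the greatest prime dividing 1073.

37

1073 = 29 · 37
37 is prime.
So 1073 = 29 · 37; the largest prime factor is 37.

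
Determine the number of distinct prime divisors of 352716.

6

352716 = 2^2 · 88179
88179 = 3 · 29393
29393 = 7 · 4199
4199 = 13 · 323
323 = 17 · 19
352716 = 2^2 · 3 · 7 · 13 · 17 · 19, which has 6 distinct prime factors.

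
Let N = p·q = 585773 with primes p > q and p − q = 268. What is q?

643

Since p = q + 268, we have 585773 = q(q + 268), so q² + 268q − 585773 = 0.
Discriminant: 268² + 4·585773 = 71824 + 2343092 = 2414916; √2414916 = 1554.
q = (−268 + 1554)/2 = 643, and p = q + 268 = 911.
Check: 643 · 911 = 585773.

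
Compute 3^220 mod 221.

55

3^1 ≡ 3 (mod 221)
3^2 ≡ 3^2 = 9 ≡ 9 (mod 221)
3^4 ≡ 9^2 = 81 ≡ 81 (mod 221)
3^8 ≡ 81^2 = 6561 ≡ 152 (mod 221)
3^16 ≡ 152^2 = 23104 ≡ 120 (mod 221)
3^32 ≡ 120^2 = 14400 ≡ 35 (mod 221)
3^64 ≡ 35^2 = 1225 ≡ 120 (mod 221)
3^128 ≡ 120^2 = 14400 ≡ 35 (mod 221)
220 = 128 + 64 + 16 + 8 + 4 in binary powers of 2.
So 3^220 ≡ 35 · 120 · 120 · 152 · 81 ≡ 55 (mod 221).
Since 55 ≠ 1, base 3 is a Fermat witness: 221 is composite.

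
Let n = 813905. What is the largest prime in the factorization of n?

813905 = 5 · 162781
162781 = 31 · 5251
5251 = 59 · 89
89 is prime.
So 813905 = 5 · 31 · 59 · 89; the largest prime factor is 89.

89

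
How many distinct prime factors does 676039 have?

5

676039 = 7 · 96577
96577 = 13 · 7429
7429 = 17 · 437
437 = 19 · 23
676039 = 7 · 13 · 17 · 19 · 23, which has 5 distinct prime factors.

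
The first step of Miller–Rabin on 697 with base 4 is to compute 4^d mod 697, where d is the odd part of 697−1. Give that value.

697 − 1 = 696 = 2^3 · 87, so d = 87.
4^1 ≡ 4 (mod 697)
4^2 ≡ 4^2 = 16 ≡ 16 (mod 697)
4^4 ≡ 16^2 = 256 ≡ 256 (mod 697)
4^8 ≡ 256^2 = 65536 ≡ 18 (mod 697)
4^16 ≡ 18^2 = 324 ≡ 324 (mod 697)
4^32 ≡ 324^2 = 104976 ≡ 426 (mod 697)
4^64 ≡ 426^2 = 181476 ≡ 256 (mod 697)
87 = 64 + 16 + 4 + 2 + 1 in binary powers of 2.
So 4^87 ≡ 256 · 324 · 256 · 16 · 4 ≡ 353 (mod 697).
Squaring chain: 353 → 543 → 18; never reaches −1, so base 4 is a Miller–Rabin witness that 697 is composite.

353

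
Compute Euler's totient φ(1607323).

Factor: 1607323 = 41 · 197 · 199.
φ(1607323) = (41−1) · (197−1) · (199−1) = 40 · 196 · 198 = 1552320.

1552320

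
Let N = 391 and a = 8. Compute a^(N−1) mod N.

361

8^1 ≡ 8 (mod 391)
8^2 ≡ 8^2 = 64 ≡ 64 (mod 391)
8^4 ≡ 64^2 = 4096 ≡ 186 (mod 391)
8^8 ≡ 186^2 = 34596 ≡ 188 (mod 391)
8^16 ≡ 188^2 = 35344 ≡ 154 (mod 391)
8^32 ≡ 154^2 = 23716 ≡ 256 (mod 391)
8^64 ≡ 256^2 = 65536 ≡ 239 (mod 391)
8^128 ≡ 239^2 = 57121 ≡ 35 (mod 391)
8^256 ≡ 35^2 = 1225 ≡ 52 (mod 391)
390 = 256 + 128 + 4 + 2 in binary powers of 2.
So 8^390 ≡ 52 · 35 · 186 · 64 ≡ 361 (mod 391).
Since 361 ≠ 1, base 8 is a Fermat witness: 391 is composite.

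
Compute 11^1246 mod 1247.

173

11^1 ≡ 11 (mod 1247)
11^2 ≡ 11^2 = 121 ≡ 121 (mod 1247)
11^4 ≡ 121^2 = 14641 ≡ 924 (mod 1247)
11^8 ≡ 924^2 = 853776 ≡ 828 (mod 1247)
11^16 ≡ 828^2 = 685584 ≡ 981 (mod 1247)
11^32 ≡ 981^2 = 962361 ≡ 924 (mod 1247)
11^64 ≡ 924^2 = 853776 ≡ 828 (mod 1247)
11^128 ≡ 828^2 = 685584 ≡ 981 (mod 1247)
11^256 ≡ 981^2 = 962361 ≡ 924 (mod 1247)
11^512 ≡ 924^2 = 853776 ≡ 828 (mod 1247)
11^1024 ≡ 828^2 = 685584 ≡ 981 (mod 1247)
1246 = 1024 + 128 + 64 + 16 + 8 + 4 + 2 in binary powers of 2.
So 11^1246 ≡ 981 · 981 · 828 · 981 · 828 · 924 · 121 ≡ 173 (mod 1247).
Since 173 ≠ 1, base 11 is a Fermat witness: 1247 is composite.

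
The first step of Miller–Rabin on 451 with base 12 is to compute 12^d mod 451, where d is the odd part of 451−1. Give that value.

451 − 1 = 450 = 2^1 · 225, so d = 225.
12^1 ≡ 12 (mod 451)
12^2 ≡ 12^2 = 144 ≡ 144 (mod 451)
12^4 ≡ 144^2 = 20736 ≡ 441 (mod 451)
12^8 ≡ 441^2 = 194481 ≡ 100 (mod 451)
12^16 ≡ 100^2 = 10000 ≡ 78 (mod 451)
12^32 ≡ 78^2 = 6084 ≡ 221 (mod 451)
12^64 ≡ 221^2 = 48841 ≡ 133 (mod 451)
12^128 ≡ 133^2 = 17689 ≡ 100 (mod 451)
225 = 128 + 64 + 32 + 1 in binary powers of 2.
So 12^225 ≡ 100 · 133 · 221 · 12 ≡ 243 (mod 451).
Squaring chain: 243; never reaches −1, so base 12 is a Miller–Rabin witness that 451 is composite.

243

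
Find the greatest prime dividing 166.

83

166 = 2 · 83
83 is prime.
So 166 = 2 · 83; the largest prime factor is 83.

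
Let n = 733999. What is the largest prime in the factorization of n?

733999 = 7 · 104857
104857 = 23 · 4559
4559 = 47 · 97
97 is prime.
So 733999 = 7 · 23 · 47 · 97; the largest prime factor is 97.

97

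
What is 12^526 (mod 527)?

236

12^1 ≡ 12 (mod 527)
12^2 ≡ 12^2 = 144 ≡ 144 (mod 527)
12^4 ≡ 144^2 = 20736 ≡ 183 (mod 527)
12^8 ≡ 183^2 = 33489 ≡ 288 (mod 527)
12^16 ≡ 288^2 = 82944 ≡ 205 (mod 527)
12^32 ≡ 205^2 = 42025 ≡ 392 (mod 527)
12^64 ≡ 392^2 = 153664 ≡ 307 (mod 527)
12^128 ≡ 307^2 = 94249 ≡ 443 (mod 527)
12^256 ≡ 443^2 = 196249 ≡ 205 (mod 527)
12^512 ≡ 205^2 = 42025 ≡ 392 (mod 527)
526 = 512 + 8 + 4 + 2 in binary powers of 2.
So 12^526 ≡ 392 · 288 · 183 · 144 ≡ 236 (mod 527).
Since 236 ≠ 1, base 12 is a Fermat witness: 527 is composite.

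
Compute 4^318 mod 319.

4^1 ≡ 4 (mod 319)
4^2 ≡ 4^2 = 16 ≡ 16 (mod 319)
4^4 ≡ 16^2 = 256 ≡ 256 (mod 319)
4^8 ≡ 256^2 = 65536 ≡ 141 (mod 319)
4^16 ≡ 141^2 = 19881 ≡ 103 (mod 319)
4^32 ≡ 103^2 = 10609 ≡ 82 (mod 319)
4^64 ≡ 82^2 = 6724 ≡ 25 (mod 319)
4^128 ≡ 25^2 = 625 ≡ 306 (mod 319)
4^256 ≡ 306^2 = 93636 ≡ 169 (mod 319)
318 = 256 + 32 + 16 + 8 + 4 + 2 in binary powers of 2.
So 4^318 ≡ 169 · 82 · 103 · 141 · 256 · 16 ≡ 284 (mod 319).
Since 284 ≠ 1, base 4 is a Fermat witness: 319 is composite.

284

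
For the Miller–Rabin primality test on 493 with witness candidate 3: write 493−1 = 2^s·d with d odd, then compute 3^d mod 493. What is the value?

493 − 1 = 492 = 2^2 · 123, so d = 123.
3^1 ≡ 3 (mod 493)
3^2 ≡ 3^2 = 9 ≡ 9 (mod 493)
3^4 ≡ 9^2 = 81 ≡ 81 (mod 493)
3^8 ≡ 81^2 = 6561 ≡ 152 (mod 493)
3^16 ≡ 152^2 = 23104 ≡ 426 (mod 493)
3^32 ≡ 426^2 = 181476 ≡ 52 (mod 493)
3^64 ≡ 52^2 = 2704 ≡ 239 (mod 493)
123 = 64 + 32 + 16 + 8 + 2 + 1 in binary powers of 2.
So 3^123 ≡ 239 · 52 · 426 · 152 · 9 · 3 ≡ 160 (mod 493).
Squaring chain: 160 → 457; never reaches −1, so base 3 is a Miller–Rabin witness that 493 is composite.

160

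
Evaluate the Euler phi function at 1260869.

1218816

Factor: 1260869 = 47 · 139 · 193.
φ(1260869) = (47−1) · (139−1) · (193−1) = 46 · 138 · 192 = 1218816.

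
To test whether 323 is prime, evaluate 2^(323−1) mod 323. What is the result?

2^1 ≡ 2 (mod 323)
2^2 ≡ 2^2 = 4 ≡ 4 (mod 323)
2^4 ≡ 4^2 = 16 ≡ 16 (mod 323)
2^8 ≡ 16^2 = 256 ≡ 256 (mod 323)
2^16 ≡ 256^2 = 65536 ≡ 290 (mod 323)
2^32 ≡ 290^2 = 84100 ≡ 120 (mod 323)
2^64 ≡ 120^2 = 14400 ≡ 188 (mod 323)
2^128 ≡ 188^2 = 35344 ≡ 137 (mod 323)
2^256 ≡ 137^2 = 18769 ≡ 35 (mod 323)
322 = 256 + 64 + 2 in binary powers of 2.
So 2^322 ≡ 35 · 188 · 4 ≡ 157 (mod 323).
Since 157 ≠ 1, base 2 is a Fermat witness: 323 is composite.

157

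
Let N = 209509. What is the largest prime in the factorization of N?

209509 = 53 · 3953
3953 = 59 · 67
67 is prime.
So 209509 = 53 · 59 · 67; the largest prime factor is 67.

67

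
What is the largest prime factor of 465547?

83

465547 = 71 · 6557
6557 = 79 · 83
83 is prime.
So 465547 = 71 · 79 · 83; the largest prime factor is 83.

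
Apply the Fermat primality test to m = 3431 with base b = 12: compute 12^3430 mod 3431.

12^1 ≡ 12 (mod 3431)
12^2 ≡ 12^2 = 144 ≡ 144 (mod 3431)
12^4 ≡ 144^2 = 20736 ≡ 150 (mod 3431)
12^8 ≡ 150^2 = 22500 ≡ 1914 (mod 3431)
12^16 ≡ 1914^2 = 3663396 ≡ 2519 (mod 3431)
12^32 ≡ 2519^2 = 6345361 ≡ 1442 (mod 3431)
12^64 ≡ 1442^2 = 2079364 ≡ 178 (mod 3431)
12^128 ≡ 178^2 = 31684 ≡ 805 (mod 3431)
12^256 ≡ 805^2 = 648025 ≡ 2997 (mod 3431)
12^512 ≡ 2997^2 = 8982009 ≡ 3082 (mod 3431)
12^1024 ≡ 3082^2 = 9498724 ≡ 1716 (mod 3431)
12^2048 ≡ 1716^2 = 2944656 ≡ 858 (mod 3431)
3430 = 2048 + 1024 + 256 + 64 + 32 + 4 + 2 in binary powers of 2.
So 12^3430 ≡ 858 · 1716 · 2997 · 178 · 1442 · 150 · 144 ≡ 3326 (mod 3431).
Since 3326 ≠ 1, base 12 is a Fermat witness: 3431 is composite.

3326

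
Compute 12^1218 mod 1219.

905

12^1 ≡ 12 (mod 1219)
12^2 ≡ 12^2 = 144 ≡ 144 (mod 1219)
12^4 ≡ 144^2 = 20736 ≡ 13 (mod 1219)
12^8 ≡ 13^2 = 169 ≡ 169 (mod 1219)
12^16 ≡ 169^2 = 28561 ≡ 524 (mod 1219)
12^32 ≡ 524^2 = 274576 ≡ 301 (mod 1219)
12^64 ≡ 301^2 = 90601 ≡ 395 (mod 1219)
12^128 ≡ 395^2 = 156025 ≡ 1212 (mod 1219)
12^256 ≡ 1212^2 = 1468944 ≡ 49 (mod 1219)
12^512 ≡ 49^2 = 2401 ≡ 1182 (mod 1219)
12^1024 ≡ 1182^2 = 1397124 ≡ 150 (mod 1219)
1218 = 1024 + 128 + 64 + 2 in binary powers of 2.
So 12^1218 ≡ 150 · 1212 · 395 · 144 ≡ 905 (mod 1219).
Since 905 ≠ 1, base 12 is a Fermat witness: 1219 is composite.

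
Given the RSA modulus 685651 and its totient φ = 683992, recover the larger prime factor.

φ(n) = (p−1)(q−1) = n − (p+q) + 1, so p + q = 685651 − 683992 + 1 = 1660.
p and q are the roots of t² − 1660t + 685651 = 0.
Discriminant: 1660² − 4·685651 = 2755600 − 2742604 = 12996; √12996 = 114.
q = (1660 − 114)/2 = 773, p = (1660 + 114)/2 = 887.
Check: 773 · 887 = 685651.

887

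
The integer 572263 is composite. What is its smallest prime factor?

23

572263 is odd.
Digit sum 25, not divisible by 3.
Ends in 3: not divisible by 5.
7: 572263 = 7·81751 + 6
11: 572263 = 11·52023 + 10
13: 572263 = 13·44020 + 3
17: 572263 = 17·33662 + 9
19: 572263 = 19·30119 + 2
23: 572263 = 23·24881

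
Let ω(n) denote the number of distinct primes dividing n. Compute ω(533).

533 = 13 · 41
533 = 13 · 41, which has 2 distinct prime factors.

2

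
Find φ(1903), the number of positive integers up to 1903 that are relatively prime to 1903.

Factor: 1903 = 11 · 173.
φ(1903) = (11−1) · (173−1) = 10 · 172 = 1720.

1720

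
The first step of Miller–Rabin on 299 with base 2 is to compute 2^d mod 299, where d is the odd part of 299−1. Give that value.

299 − 1 = 298 = 2^1 · 149, so d = 149.
2^1 ≡ 2 (mod 299)
2^2 ≡ 2^2 = 4 ≡ 4 (mod 299)
2^4 ≡ 4^2 = 16 ≡ 16 (mod 299)
2^8 ≡ 16^2 = 256 ≡ 256 (mod 299)
2^16 ≡ 256^2 = 65536 ≡ 55 (mod 299)
2^32 ≡ 55^2 = 3025 ≡ 35 (mod 299)
2^64 ≡ 35^2 = 1225 ≡ 29 (mod 299)
2^128 ≡ 29^2 = 841 ≡ 243 (mod 299)
149 = 128 + 16 + 4 + 1 in binary powers of 2.
So 2^149 ≡ 243 · 55 · 16 · 2 ≡ 110 (mod 299).
Squaring chain: 110; never reaches −1, so base 2 is a Miller–Rabin witness that 299 is composite.

110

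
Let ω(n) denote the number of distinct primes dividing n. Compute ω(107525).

4

107525 = 5^2 · 4301
4301 = 11 · 391
391 = 17 · 23
107525 = 5^2 · 11 · 17 · 23, which has 4 distinct prime factors.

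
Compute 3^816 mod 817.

3^1 ≡ 3 (mod 817)
3^2 ≡ 3^2 = 9 ≡ 9 (mod 817)
3^4 ≡ 9^2 = 81 ≡ 81 (mod 817)
3^8 ≡ 81^2 = 6561 ≡ 25 (mod 817)
3^16 ≡ 25^2 = 625 ≡ 625 (mod 817)
3^32 ≡ 625^2 = 390625 ≡ 99 (mod 817)
3^64 ≡ 99^2 = 9801 ≡ 814 (mod 817)
3^128 ≡ 814^2 = 662596 ≡ 9 (mod 817)
3^256 ≡ 9^2 = 81 ≡ 81 (mod 817)
3^512 ≡ 81^2 = 6561 ≡ 25 (mod 817)
816 = 512 + 256 + 32 + 16 in binary powers of 2.
So 3^816 ≡ 25 · 81 · 99 · 625 ≡ 121 (mod 817).
Since 121 ≠ 1, base 3 is a Fermat witness: 817 is composite.

121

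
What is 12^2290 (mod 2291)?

144

12^1 ≡ 12 (mod 2291)
12^2 ≡ 12^2 = 144 ≡ 144 (mod 2291)
12^4 ≡ 144^2 = 20736 ≡ 117 (mod 2291)
12^8 ≡ 117^2 = 13689 ≡ 2234 (mod 2291)
12^16 ≡ 2234^2 = 4990756 ≡ 958 (mod 2291)
12^32 ≡ 958^2 = 917764 ≡ 1364 (mod 2291)
12^64 ≡ 1364^2 = 1860496 ≡ 204 (mod 2291)
12^128 ≡ 204^2 = 41616 ≡ 378 (mod 2291)
12^256 ≡ 378^2 = 142884 ≡ 842 (mod 2291)
12^512 ≡ 842^2 = 708964 ≡ 1045 (mod 2291)
12^1024 ≡ 1045^2 = 1092025 ≡ 1509 (mod 2291)
12^2048 ≡ 1509^2 = 2277081 ≡ 2118 (mod 2291)
2290 = 2048 + 128 + 64 + 32 + 16 + 2 in binary powers of 2.
So 12^2290 ≡ 2118 · 378 · 204 · 1364 · 958 · 144 ≡ 144 (mod 2291).
Since 144 ≠ 1, base 12 is a Fermat witness: 2291 is composite.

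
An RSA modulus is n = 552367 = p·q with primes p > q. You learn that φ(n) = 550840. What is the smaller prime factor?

φ(n) = (p−1)(q−1) = n − (p+q) + 1, so p + q = 552367 − 550840 + 1 = 1528.
p and q are the roots of t² − 1528t + 552367 = 0.
Discriminant: 1528² − 4·552367 = 2334784 − 2209468 = 125316; √125316 = 354.
q = (1528 − 354)/2 = 587, p = (1528 + 354)/2 = 941.
Check: 587 · 941 = 552367.

587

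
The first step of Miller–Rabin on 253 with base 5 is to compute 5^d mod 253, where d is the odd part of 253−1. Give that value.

253 − 1 = 252 = 2^2 · 63, so d = 63.
5^1 ≡ 5 (mod 253)
5^2 ≡ 5^2 = 25 ≡ 25 (mod 253)
5^4 ≡ 25^2 = 625 ≡ 119 (mod 253)
5^8 ≡ 119^2 = 14161 ≡ 246 (mod 253)
5^16 ≡ 246^2 = 60516 ≡ 49 (mod 253)
5^32 ≡ 49^2 = 2401 ≡ 124 (mod 253)
63 = 32 + 16 + 8 + 4 + 2 + 1 in binary powers of 2.
So 5^63 ≡ 124 · 49 · 246 · 119 · 25 · 5 ≡ 191 (mod 253).
Squaring chain: 191 → 49; never reaches −1, so base 5 is a Miller–Rabin witness that 253 is composite.

191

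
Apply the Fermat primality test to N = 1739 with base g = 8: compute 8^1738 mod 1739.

159

8^1 ≡ 8 (mod 1739)
8^2 ≡ 8^2 = 64 ≡ 64 (mod 1739)
8^4 ≡ 64^2 = 4096 ≡ 618 (mod 1739)
8^8 ≡ 618^2 = 381924 ≡ 1083 (mod 1739)
8^16 ≡ 1083^2 = 1172889 ≡ 803 (mod 1739)
8^32 ≡ 803^2 = 644809 ≡ 1379 (mod 1739)
8^64 ≡ 1379^2 = 1901641 ≡ 914 (mod 1739)
8^128 ≡ 914^2 = 835396 ≡ 676 (mod 1739)
8^256 ≡ 676^2 = 456976 ≡ 1358 (mod 1739)
8^512 ≡ 1358^2 = 1844164 ≡ 824 (mod 1739)
8^1024 ≡ 824^2 = 678976 ≡ 766 (mod 1739)
1738 = 1024 + 512 + 128 + 64 + 8 + 2 in binary powers of 2.
So 8^1738 ≡ 766 · 824 · 676 · 914 · 1083 · 64 ≡ 159 (mod 1739).
Since 159 ≠ 1, base 8 is a Fermat witness: 1739 is composite.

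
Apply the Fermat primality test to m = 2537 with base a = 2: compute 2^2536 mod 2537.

2369

2^1 ≡ 2 (mod 2537)
2^2 ≡ 2^2 = 4 ≡ 4 (mod 2537)
2^4 ≡ 4^2 = 16 ≡ 16 (mod 2537)
2^8 ≡ 16^2 = 256 ≡ 256 (mod 2537)
2^16 ≡ 256^2 = 65536 ≡ 2111 (mod 2537)
2^32 ≡ 2111^2 = 4456321 ≡ 1349 (mod 2537)
2^64 ≡ 1349^2 = 1819801 ≡ 772 (mod 2537)
2^128 ≡ 772^2 = 595984 ≡ 2326 (mod 2537)
2^256 ≡ 2326^2 = 5410276 ≡ 1392 (mod 2537)
2^512 ≡ 1392^2 = 1937664 ≡ 1933 (mod 2537)
2^1024 ≡ 1933^2 = 3736489 ≡ 2025 (mod 2537)
2^2048 ≡ 2025^2 = 4100625 ≡ 833 (mod 2537)
2536 = 2048 + 256 + 128 + 64 + 32 + 8 in binary powers of 2.
So 2^2536 ≡ 833 · 1392 · 2326 · 772 · 1349 · 256 ≡ 2369 (mod 2537).
Since 2369 ≠ 1, base 2 is a Fermat witness: 2537 is composite.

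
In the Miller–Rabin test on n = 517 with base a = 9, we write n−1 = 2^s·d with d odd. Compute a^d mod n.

517 − 1 = 516 = 2^2 · 129, so d = 129.
9^1 ≡ 9 (mod 517)
9^2 ≡ 9^2 = 81 ≡ 81 (mod 517)
9^4 ≡ 81^2 = 6561 ≡ 357 (mod 517)
9^8 ≡ 357^2 = 127449 ≡ 267 (mod 517)
9^16 ≡ 267^2 = 71289 ≡ 460 (mod 517)
9^32 ≡ 460^2 = 211600 ≡ 147 (mod 517)
9^64 ≡ 147^2 = 21609 ≡ 412 (mod 517)
9^128 ≡ 412^2 = 169744 ≡ 168 (mod 517)
129 = 128 + 1 in binary powers of 2.
So 9^129 ≡ 168 · 9 ≡ 478 (mod 517).
Squaring chain: 478 → 487; never reaches −1, so base 9 is a Miller–Rabin witness that 517 is composite.

478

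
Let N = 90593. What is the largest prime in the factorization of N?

90593 = 17 · 5329
5329 = 73 · 73
73 = 73 · 1
So 90593 = 17 · 73^2; the largest prime factor is 73.

73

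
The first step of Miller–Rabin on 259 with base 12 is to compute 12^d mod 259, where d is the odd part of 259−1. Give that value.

259 − 1 = 258 = 2^1 · 129, so d = 129.
12^1 ≡ 12 (mod 259)
12^2 ≡ 12^2 = 144 ≡ 144 (mod 259)
12^4 ≡ 144^2 = 20736 ≡ 16 (mod 259)
12^8 ≡ 16^2 = 256 ≡ 256 (mod 259)
12^16 ≡ 256^2 = 65536 ≡ 9 (mod 259)
12^32 ≡ 9^2 = 81 ≡ 81 (mod 259)
12^64 ≡ 81^2 = 6561 ≡ 86 (mod 259)
12^128 ≡ 86^2 = 7396 ≡ 144 (mod 259)
129 = 128 + 1 in binary powers of 2.
So 12^129 ≡ 144 · 12 ≡ 174 (mod 259).
Squaring chain: 174; never reaches −1, so base 12 is a Miller–Rabin witness that 259 is composite.

174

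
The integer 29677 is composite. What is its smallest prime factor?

59

29677 is odd.
Digit sum 31, not divisible by 3.
Ends in 7: not divisible by 5.
7: 29677 = 7·4239 + 4
11: 29677 = 11·2697 + 10
13: 29677 = 13·2282 + 11
17: 29677 = 17·1745 + 12
19: 29677 = 19·1561 + 18
23: 29677 = 23·1290 + 7
29: 29677 = 29·1023 + 10
31: 29677 = 31·957 + 10
37: 29677 = 37·802 + 3
41: 29677 = 41·723 + 34
43: 29677 = 43·690 + 7
47: 29677 = 47·631 + 20
53: 29677 = 53·559 + 50
59: 29677 = 59·503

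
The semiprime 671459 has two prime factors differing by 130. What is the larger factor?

Since p = q + 130, we have 671459 = q(q + 130), so q² + 130q − 671459 = 0.
Discriminant: 130² + 4·671459 = 16900 + 2685836 = 2702736; √2702736 = 1644.
q = (−130 + 1644)/2 = 757, and p = q + 130 = 887.
Check: 757 · 887 = 671459.

887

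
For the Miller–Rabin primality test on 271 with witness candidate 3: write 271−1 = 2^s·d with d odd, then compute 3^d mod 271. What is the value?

271 − 1 = 270 = 2^1 · 135, so d = 135.
3^1 ≡ 3 (mod 271)
3^2 ≡ 3^2 = 9 ≡ 9 (mod 271)
3^4 ≡ 9^2 = 81 ≡ 81 (mod 271)
3^8 ≡ 81^2 = 6561 ≡ 57 (mod 271)
3^16 ≡ 57^2 = 3249 ≡ 268 (mod 271)
3^32 ≡ 268^2 = 71824 ≡ 9 (mod 271)
3^64 ≡ 9^2 = 81 ≡ 81 (mod 271)
3^128 ≡ 81^2 = 6561 ≡ 57 (mod 271)
135 = 128 + 4 + 2 + 1 in binary powers of 2.
So 3^135 ≡ 57 · 81 · 9 · 3 ≡ 270 (mod 271).
Since 3^d ≡ 270 (mod 271), base 3 does not prove 271 composite.

270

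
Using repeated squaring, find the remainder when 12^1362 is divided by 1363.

202

12^1 ≡ 12 (mod 1363)
12^2 ≡ 12^2 = 144 ≡ 144 (mod 1363)
12^4 ≡ 144^2 = 20736 ≡ 291 (mod 1363)
12^8 ≡ 291^2 = 84681 ≡ 175 (mod 1363)
12^16 ≡ 175^2 = 30625 ≡ 639 (mod 1363)
12^32 ≡ 639^2 = 408321 ≡ 784 (mod 1363)
12^64 ≡ 784^2 = 614656 ≡ 1306 (mod 1363)
12^128 ≡ 1306^2 = 1705636 ≡ 523 (mod 1363)
12^256 ≡ 523^2 = 273529 ≡ 929 (mod 1363)
12^512 ≡ 929^2 = 863041 ≡ 262 (mod 1363)
12^1024 ≡ 262^2 = 68644 ≡ 494 (mod 1363)
1362 = 1024 + 256 + 64 + 16 + 2 in binary powers of 2.
So 12^1362 ≡ 494 · 929 · 1306 · 639 · 144 ≡ 202 (mod 1363).
Since 202 ≠ 1, base 12 is a Fermat witness: 1363 is composite.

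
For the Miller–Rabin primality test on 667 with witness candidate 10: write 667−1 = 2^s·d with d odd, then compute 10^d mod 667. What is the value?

667 − 1 = 666 = 2^1 · 333, so d = 333.
10^1 ≡ 10 (mod 667)
10^2 ≡ 10^2 = 100 ≡ 100 (mod 667)
10^4 ≡ 100^2 = 10000 ≡ 662 (mod 667)
10^8 ≡ 662^2 = 438244 ≡ 25 (mod 667)
10^16 ≡ 25^2 = 625 ≡ 625 (mod 667)
10^32 ≡ 625^2 = 390625 ≡ 430 (mod 667)
10^64 ≡ 430^2 = 184900 ≡ 141 (mod 667)
10^128 ≡ 141^2 = 19881 ≡ 538 (mod 667)
10^256 ≡ 538^2 = 289444 ≡ 633 (mod 667)
333 = 256 + 64 + 8 + 4 + 1 in binary powers of 2.
So 10^333 ≡ 633 · 141 · 25 · 662 · 10 ≡ 172 (mod 667).
Squaring chain: 172; never reaches −1, so base 10 is a Miller–Rabin witness that 667 is composite.

172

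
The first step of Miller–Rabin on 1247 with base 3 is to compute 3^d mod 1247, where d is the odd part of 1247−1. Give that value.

824

1247 − 1 = 1246 = 2^1 · 623, so d = 623.
3^1 ≡ 3 (mod 1247)
3^2 ≡ 3^2 = 9 ≡ 9 (mod 1247)
3^4 ≡ 9^2 = 81 ≡ 81 (mod 1247)
3^8 ≡ 81^2 = 6561 ≡ 326 (mod 1247)
3^16 ≡ 326^2 = 106276 ≡ 281 (mod 1247)
3^32 ≡ 281^2 = 78961 ≡ 400 (mod 1247)
3^64 ≡ 400^2 = 160000 ≡ 384 (mod 1247)
3^128 ≡ 384^2 = 147456 ≡ 310 (mod 1247)
3^256 ≡ 310^2 = 96100 ≡ 81 (mod 1247)
3^512 ≡ 81^2 = 6561 ≡ 326 (mod 1247)
623 = 512 + 64 + 32 + 8 + 4 + 2 + 1 in binary powers of 2.
So 3^623 ≡ 326 · 384 · 400 · 326 · 81 · 9 · 3 ≡ 824 (mod 1247).
Squaring chain: 824; never reaches −1, so base 3 is a Miller–Rabin witness that 1247 is composite.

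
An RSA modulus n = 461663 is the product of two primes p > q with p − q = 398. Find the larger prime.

Since p = q + 398, we have 461663 = q(q + 398), so q² + 398q − 461663 = 0.
Discriminant: 398² + 4·461663 = 158404 + 1846652 = 2005056; √2005056 = 1416.
q = (−398 + 1416)/2 = 509, and p = q + 398 = 907.
Check: 509 · 907 = 461663.

907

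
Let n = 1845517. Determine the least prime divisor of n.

43

1845517 is odd.
Digit sum 31, not divisible by 3.
Ends in 7: not divisible by 5.
7: 1845517 = 7·263645 + 2
11: 1845517 = 11·167774 + 3
13: 1845517 = 13·141962 + 11
17: 1845517 = 17·108559 + 14
19: 1845517 = 19·97132 + 9
23: 1845517 = 23·80239 + 20
29: 1845517 = 29·63638 + 15
31: 1845517 = 31·59532 + 25
37: 1845517 = 37·49878 + 31
41: 1845517 = 41·45012 + 25
43: 1845517 = 43·42919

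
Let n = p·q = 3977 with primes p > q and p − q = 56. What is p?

97

Since p = q + 56, we have 3977 = q(q + 56), so q² + 56q − 3977 = 0.
Discriminant: 56² + 4·3977 = 3136 + 15908 = 19044; √19044 = 138.
q = (−56 + 138)/2 = 41, and p = q + 56 = 97.
Check: 41 · 97 = 3977.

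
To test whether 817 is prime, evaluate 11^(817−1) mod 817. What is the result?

666

11^1 ≡ 11 (mod 817)
11^2 ≡ 11^2 = 121 ≡ 121 (mod 817)
11^4 ≡ 121^2 = 14641 ≡ 752 (mod 817)
11^8 ≡ 752^2 = 565504 ≡ 140 (mod 817)
11^16 ≡ 140^2 = 19600 ≡ 809 (mod 817)
11^32 ≡ 809^2 = 654481 ≡ 64 (mod 817)
11^64 ≡ 64^2 = 4096 ≡ 11 (mod 817)
11^128 ≡ 11^2 = 121 ≡ 121 (mod 817)
11^256 ≡ 121^2 = 14641 ≡ 752 (mod 817)
11^512 ≡ 752^2 = 565504 ≡ 140 (mod 817)
816 = 512 + 256 + 32 + 16 in binary powers of 2.
So 11^816 ≡ 140 · 752 · 64 · 809 ≡ 666 (mod 817).
Since 666 ≠ 1, base 11 is a Fermat witness: 817 is composite.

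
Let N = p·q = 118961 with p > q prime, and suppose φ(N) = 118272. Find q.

φ(n) = (p−1)(q−1) = n − (p+q) + 1, so p + q = 118961 − 118272 + 1 = 690.
p and q are the roots of t² − 690t + 118961 = 0.
Discriminant: 690² − 4·118961 = 476100 − 475844 = 256; √256 = 16.
q = (690 − 16)/2 = 337, p = (690 + 16)/2 = 353.
Check: 337 · 353 = 118961.

337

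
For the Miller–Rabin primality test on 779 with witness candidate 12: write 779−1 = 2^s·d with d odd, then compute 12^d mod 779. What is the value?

779 − 1 = 778 = 2^1 · 389, so d = 389.
12^1 ≡ 12 (mod 779)
12^2 ≡ 12^2 = 144 ≡ 144 (mod 779)
12^4 ≡ 144^2 = 20736 ≡ 482 (mod 779)
12^8 ≡ 482^2 = 232324 ≡ 182 (mod 779)
12^16 ≡ 182^2 = 33124 ≡ 406 (mod 779)
12^32 ≡ 406^2 = 164836 ≡ 467 (mod 779)
12^64 ≡ 467^2 = 218089 ≡ 748 (mod 779)
12^128 ≡ 748^2 = 559504 ≡ 182 (mod 779)
12^256 ≡ 182^2 = 33124 ≡ 406 (mod 779)
389 = 256 + 128 + 4 + 1 in binary powers of 2.
So 12^389 ≡ 406 · 182 · 482 · 12 ≡ 768 (mod 779).
Squaring chain: 768; never reaches −1, so base 12 is a Miller–Rabin witness that 779 is composite.

768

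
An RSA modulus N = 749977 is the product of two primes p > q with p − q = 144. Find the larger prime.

941

Since p = q + 144, we have 749977 = q(q + 144), so q² + 144q − 749977 = 0.
Discriminant: 144² + 4·749977 = 20736 + 2999908 = 3020644; √3020644 = 1738.
q = (−144 + 1738)/2 = 797, and p = q + 144 = 941.
Check: 797 · 941 = 749977.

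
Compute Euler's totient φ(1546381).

1499472

Factor: 1546381 = 53 · 163 · 179.
φ(1546381) = (53−1) · (163−1) · (179−1) = 52 · 162 · 178 = 1499472.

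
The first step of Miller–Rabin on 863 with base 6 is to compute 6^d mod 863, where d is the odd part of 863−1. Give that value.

1

863 − 1 = 862 = 2^1 · 431, so d = 431.
6^1 ≡ 6 (mod 863)
6^2 ≡ 6^2 = 36 ≡ 36 (mod 863)
6^4 ≡ 36^2 = 1296 ≡ 433 (mod 863)
6^8 ≡ 433^2 = 187489 ≡ 218 (mod 863)
6^16 ≡ 218^2 = 47524 ≡ 59 (mod 863)
6^32 ≡ 59^2 = 3481 ≡ 29 (mod 863)
6^64 ≡ 29^2 = 841 ≡ 841 (mod 863)
6^128 ≡ 841^2 = 707281 ≡ 484 (mod 863)
6^256 ≡ 484^2 = 234256 ≡ 383 (mod 863)
431 = 256 + 128 + 32 + 8 + 4 + 2 + 1 in binary powers of 2.
So 6^431 ≡ 383 · 484 · 29 · 218 · 433 · 36 · 6 ≡ 1 (mod 863).
Since 6^d ≡ 1 (mod 863), base 6 does not prove 863 composite.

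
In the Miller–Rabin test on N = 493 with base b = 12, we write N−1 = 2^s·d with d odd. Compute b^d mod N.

493 − 1 = 492 = 2^2 · 123, so d = 123.
12^1 ≡ 12 (mod 493)
12^2 ≡ 12^2 = 144 ≡ 144 (mod 493)
12^4 ≡ 144^2 = 20736 ≡ 30 (mod 493)
12^8 ≡ 30^2 = 900 ≡ 407 (mod 493)
12^16 ≡ 407^2 = 165649 ≡ 1 (mod 493)
12^32 ≡ 1^2 = 1 ≡ 1 (mod 493)
12^64 ≡ 1^2 = 1 ≡ 1 (mod 493)
123 = 64 + 32 + 16 + 8 + 2 + 1 in binary powers of 2.
So 12^123 ≡ 1 · 1 · 1 · 407 · 144 · 12 ≡ 278 (mod 493).
Squaring chain: 278 → 376; never reaches −1, so base 12 is a Miller–Rabin witness that 493 is composite.

278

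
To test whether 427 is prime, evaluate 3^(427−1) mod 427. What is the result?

302

3^1 ≡ 3 (mod 427)
3^2 ≡ 3^2 = 9 ≡ 9 (mod 427)
3^4 ≡ 9^2 = 81 ≡ 81 (mod 427)
3^8 ≡ 81^2 = 6561 ≡ 156 (mod 427)
3^16 ≡ 156^2 = 24336 ≡ 424 (mod 427)
3^32 ≡ 424^2 = 179776 ≡ 9 (mod 427)
3^64 ≡ 9^2 = 81 ≡ 81 (mod 427)
3^128 ≡ 81^2 = 6561 ≡ 156 (mod 427)
3^256 ≡ 156^2 = 24336 ≡ 424 (mod 427)
426 = 256 + 128 + 32 + 8 + 2 in binary powers of 2.
So 3^426 ≡ 424 · 156 · 9 · 156 · 9 ≡ 302 (mod 427).
Since 302 ≠ 1, base 3 is a Fermat witness: 427 is composite.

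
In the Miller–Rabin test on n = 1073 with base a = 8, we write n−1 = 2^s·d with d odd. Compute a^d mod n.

1073 − 1 = 1072 = 2^4 · 67, so d = 67.
8^1 ≡ 8 (mod 1073)
8^2 ≡ 8^2 = 64 ≡ 64 (mod 1073)
8^4 ≡ 64^2 = 4096 ≡ 877 (mod 1073)
8^8 ≡ 877^2 = 769129 ≡ 861 (mod 1073)
8^16 ≡ 861^2 = 741321 ≡ 951 (mod 1073)
8^32 ≡ 951^2 = 904401 ≡ 935 (mod 1073)
8^64 ≡ 935^2 = 874225 ≡ 803 (mod 1073)
67 = 64 + 2 + 1 in binary powers of 2.
So 8^67 ≡ 803 · 64 · 8 ≡ 177 (mod 1073).
Squaring chain: 177 → 212 → 951 → 935; never reaches −1, so base 8 is a Miller–Rabin witness that 1073 is composite.

177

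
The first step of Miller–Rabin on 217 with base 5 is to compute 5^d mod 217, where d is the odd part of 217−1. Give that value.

217 − 1 = 216 = 2^3 · 27, so d = 27.
5^1 ≡ 5 (mod 217)
5^2 ≡ 5^2 = 25 ≡ 25 (mod 217)
5^4 ≡ 25^2 = 625 ≡ 191 (mod 217)
5^8 ≡ 191^2 = 36481 ≡ 25 (mod 217)
5^16 ≡ 25^2 = 625 ≡ 191 (mod 217)
27 = 16 + 8 + 2 + 1 in binary powers of 2.
So 5^27 ≡ 191 · 25 · 25 · 5 ≡ 125 (mod 217).
Squaring chain: 125 → 1 → 1; never reaches −1, so base 5 is a Miller–Rabin witness that 217 is composite.

125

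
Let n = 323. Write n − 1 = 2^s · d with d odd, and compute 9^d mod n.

323 − 1 = 322 = 2^1 · 161, so d = 161.
9^1 ≡ 9 (mod 323)
9^2 ≡ 9^2 = 81 ≡ 81 (mod 323)
9^4 ≡ 81^2 = 6561 ≡ 101 (mod 323)
9^8 ≡ 101^2 = 10201 ≡ 188 (mod 323)
9^16 ≡ 188^2 = 35344 ≡ 137 (mod 323)
9^32 ≡ 137^2 = 18769 ≡ 35 (mod 323)
9^64 ≡ 35^2 = 1225 ≡ 256 (mod 323)
9^128 ≡ 256^2 = 65536 ≡ 290 (mod 323)
161 = 128 + 32 + 1 in binary powers of 2.
So 9^161 ≡ 290 · 35 · 9 ≡ 264 (mod 323).
Squaring chain: 264; never reaches −1, so base 9 is a Miller–Rabin witness that 323 is composite.

264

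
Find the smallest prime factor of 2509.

2509 is odd.
Digit sum 16, not divisible by 3.
Ends in 9: not divisible by 5.
7: 2509 = 7·358 + 3
11: 2509 = 11·228 + 1
13: 2509 = 13·193

13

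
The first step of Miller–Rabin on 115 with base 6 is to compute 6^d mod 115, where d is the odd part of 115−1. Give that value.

36

115 − 1 = 114 = 2^1 · 57, so d = 57.
6^1 ≡ 6 (mod 115)
6^2 ≡ 6^2 = 36 ≡ 36 (mod 115)
6^4 ≡ 36^2 = 1296 ≡ 31 (mod 115)
6^8 ≡ 31^2 = 961 ≡ 41 (mod 115)
6^16 ≡ 41^2 = 1681 ≡ 71 (mod 115)
6^32 ≡ 71^2 = 5041 ≡ 96 (mod 115)
57 = 32 + 16 + 8 + 1 in binary powers of 2.
So 6^57 ≡ 96 · 71 · 41 · 6 ≡ 36 (mod 115).
Squaring chain: 36; never reaches −1, so base 6 is a Miller–Rabin witness that 115 is composite.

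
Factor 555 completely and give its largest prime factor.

555 = 3 · 185
185 = 5 · 37
37 is prime.
So 555 = 3 · 5 · 37; the largest prime factor is 37.

37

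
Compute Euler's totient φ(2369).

Factor: 2369 = 23 · 103.
φ(2369) = (23−1) · (103−1) = 22 · 102 = 2244.

2244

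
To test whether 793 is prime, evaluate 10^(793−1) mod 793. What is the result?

729

10^1 ≡ 10 (mod 793)
10^2 ≡ 10^2 = 100 ≡ 100 (mod 793)
10^4 ≡ 100^2 = 10000 ≡ 484 (mod 793)
10^8 ≡ 484^2 = 234256 ≡ 321 (mod 793)
10^16 ≡ 321^2 = 103041 ≡ 744 (mod 793)
10^32 ≡ 744^2 = 553536 ≡ 22 (mod 793)
10^64 ≡ 22^2 = 484 ≡ 484 (mod 793)
10^128 ≡ 484^2 = 234256 ≡ 321 (mod 793)
10^256 ≡ 321^2 = 103041 ≡ 744 (mod 793)
10^512 ≡ 744^2 = 553536 ≡ 22 (mod 793)
792 = 512 + 256 + 16 + 8 in binary powers of 2.
So 10^792 ≡ 22 · 744 · 744 · 321 ≡ 729 (mod 793).
Since 729 ≠ 1, base 10 is a Fermat witness: 793 is composite.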